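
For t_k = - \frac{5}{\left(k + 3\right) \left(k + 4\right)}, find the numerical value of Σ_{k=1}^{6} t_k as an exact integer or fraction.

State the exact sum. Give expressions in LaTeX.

Ratio r(k) = (k + 3)/(k + 5).
Take A(k)=k + 3, B(k)=k + 5, C(k)=1.
Set up (k + 3)·f(k+1) − (k + 4)·f(k) − (1) = 0.
From deg A=1, deg B=1, deg C=0: d=1.
Match coefficients ⇒ f(k) = k/3.
So s_k = (B(k−1)f/C)·t_k = (k*(k + 4)/3)·t_k = -5*k/(3*k + 9).
Verify: -5/(k**2 + 7*k + 12) matches t_k.
Telescoping: Σ = s_(7) − s_(1) = -7/6 − (-5/12) = -3/4.

Σ = -3/4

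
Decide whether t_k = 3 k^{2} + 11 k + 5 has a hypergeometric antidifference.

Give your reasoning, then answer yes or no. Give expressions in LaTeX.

Yes. s_k = k^{2} \left(k + 4\right).

The ratio is (3*k**2 + 17*k + 19)/(3*k**2 + 11*k + 5).
Take A(k)=1, B(k)=1, C(k)=k**2 + 11*k/3 + 5/3.
f must satisfy (1)·f(k+1) − (1)·f(k) = k**2 + 11*k/3 + 5/3.
d = 3 from the (0,0,2) case.
Solve for f: f(k) = k**2*(k + 4)/3 (degree 3 ≤ 3).
R(k) = B(k−1)·f(k)/C(k) = k**2*(k + 4)/(3*k**2 + 11*k + 5); s_k = R·t_k = k**2*(k + 4).
s_(k+1) − s_k = 3*k**2 + 11*k + 5 = t_k.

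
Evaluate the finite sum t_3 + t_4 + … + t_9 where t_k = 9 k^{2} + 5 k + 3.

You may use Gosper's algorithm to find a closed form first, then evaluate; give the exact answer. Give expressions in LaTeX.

Σ = 2751

Step 1: r(k) = (9*k**2 + 23*k + 17)/(9*k**2 + 5*k + 3).
So A=1 and B=1, with C=k**2 + 5*k/9 + 1/3.
Key eq: (1)·f(k+1) = (1)·f(k) + (k**2 + 5*k/9 + 1/3).
Bound: deg f ≤ 3.
Coefficient equations give f(k) = k*(3*k**2 - 2*k + 2)/9.
Then R = B(k−1)f/C = k*(3*k**2 - 2*k + 2)/(9*k**2 + 5*k + 3), so s_k = R(k)·t_k = k*(3*k**2 - 2*k + 2).
Verify: 9*k**2 + 5*k + 3 matches t_k.
Sum = s_(10) − s_(3); s_(10) = 2820, s_(3) = 69 ⇒ 2751.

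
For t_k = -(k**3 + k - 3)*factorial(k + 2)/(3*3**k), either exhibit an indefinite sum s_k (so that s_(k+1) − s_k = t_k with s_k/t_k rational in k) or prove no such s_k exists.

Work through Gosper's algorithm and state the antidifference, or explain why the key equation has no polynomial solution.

s_k = (-k**2 + 2*k + 4)*factorial(k + 2)/3**k

Compute t_(k+1)/t_k: get (k + 3)*(k + (k + 1)**3 - 2)/(3*(k**3 + k - 3)).
Factor: A=k/3 + 1; B=1; C=k**3 + k - 3.
f must satisfy (k/3 + 1)·f(k+1) − (1)·f(k) = k**3 + k - 3.
From deg A=1, deg B=0, deg C=3: d=2.
Coefficient equations give f(k) = 3*(k**2 - 2*k - 4).
Certificate R = B(k−1)f/C = 3*(k**2 - 2*k - 4)/(k**3 + k - 3) gives s_k = (-k**2 + 2*k + 4)*factorial(k + 2)/3**k.
s_(k+1) − s_k = -(k**3 + k - 3)*factorial(k + 2)/(3*3**k) = t_k.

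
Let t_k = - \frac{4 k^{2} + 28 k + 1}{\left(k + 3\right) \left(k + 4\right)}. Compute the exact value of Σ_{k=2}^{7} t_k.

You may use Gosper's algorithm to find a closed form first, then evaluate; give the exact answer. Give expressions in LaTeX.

Σ = -1038/55

Compute t_(k+1)/t_k: get (k + 3)*(28*k + 4*(k + 1)**2 + 29)/((k + 5)*(4*k**2 + 28*k + 1)).
Take A(k)=k + 3, B(k)=k + 5, C(k)=k**2 + 7*k + 1/4.
Set up (k + 3)·f(k+1) − (k + 4)·f(k) − (k**2 + 7*k + 1/4) = 0.
deg f ≤ 2 (via 1,1,2).
Match coefficients ⇒ f(k) = k*(12*k - 11)/12.
R(k) = B(k−1)·f(k)/C(k) = k*(k + 4)*(12*k - 11)/(3*(4*k**2 + 28*k + 1)); s_k = R·t_k = k*(11 - 12*k)/(3*(k + 3)).
Verify: (-4*k**2 - 28*k - 1)/(k**2 + 7*k + 12) matches t_k.
Telescoping: Σ = s_(8) − s_(2) = -680/33 − (-26/15) = -1038/55.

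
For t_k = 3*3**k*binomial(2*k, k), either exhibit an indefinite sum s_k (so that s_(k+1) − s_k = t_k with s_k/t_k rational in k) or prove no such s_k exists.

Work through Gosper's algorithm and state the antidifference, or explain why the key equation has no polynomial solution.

no hypergeometric antidifference exists

Compute t_(k+1)/t_k: get 6*(2*k + 1)/(k + 1).
A = 12*k + 6, B = k + 1, C = 1.
Need (12*k + 6)·f(k+1) − (k)·f(k) = 1.
d = -1 from the (1,1,0) case.
deg f ≤ -1 is impossible — no certificate.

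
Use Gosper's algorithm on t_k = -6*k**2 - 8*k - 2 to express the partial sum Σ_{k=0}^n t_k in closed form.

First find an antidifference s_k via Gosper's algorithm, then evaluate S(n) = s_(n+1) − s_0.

Ratio r(k) = (3*k**2 + 10*k + 8)/(3*k**2 + 4*k + 1).
So A=1 and B=1, with C=k**2 + 4*k/3 + 1/3.
f must satisfy (1)·f(k+1) − (1)·f(k) = k**2 + 4*k/3 + 1/3.
deg f ≤ 3 (via 0,0,2).
Solving with deg f ≤ 3: f(k) = k*(k + 1)*(2*k - 1)/6.
R(k) = B(k−1)·f(k)/C(k) = k*(2*k - 1)/(2*(3*k + 1)); s_k = R·t_k = k*(-2*k**2 - k + 1).
Verify: -6*k**2 - 8*k - 2 matches t_k.
Evaluate: s_(n+1) = -2*n**3 - 7*n**2 - 7*n - 2; subtract s_(0) = 0 ⇒ S(n) = -2*n**3 - 7*n**2 - 7*n - 2.

S(n) = -2*n**3 - 7*n**2 - 7*n - 2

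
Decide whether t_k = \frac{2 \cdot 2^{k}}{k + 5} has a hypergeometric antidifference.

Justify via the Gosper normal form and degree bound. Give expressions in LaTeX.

No — t_k has no hypergeometric antidifference.

Step 1: r(k) = 2*(k + 5)/(k + 6).
Factor: A=2*k + 10; B=k + 6; C=1.
Set up (2*k + 10)·f(k+1) − (k + 5)·f(k) − (1) = 0.
deg f ≤ -1 (via 1,1,0).
Negative degree bound (-1): no f exists, t_k not Gosper-summable.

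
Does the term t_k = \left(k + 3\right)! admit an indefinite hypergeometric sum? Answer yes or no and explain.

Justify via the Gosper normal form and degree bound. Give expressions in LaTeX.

Step 1: r(k) = k + 4.
Normal form (A,B,C) = (k + 4, 1, 1).
Solve (k + 4)·f(k+1) − (1)·f(k) = 1.
Bound: deg f ≤ -1.
d = -1 < 0 ⇒ no nonzero polynomial f; not summable.

No — key equation has no polynomial f.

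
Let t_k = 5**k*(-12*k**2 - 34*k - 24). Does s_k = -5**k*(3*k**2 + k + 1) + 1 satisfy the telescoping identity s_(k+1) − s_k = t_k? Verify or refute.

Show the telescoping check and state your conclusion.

Valid: the claim telescopes to t_k.

s_(k+1) = -5*5**k*(k + 3*(k + 1)**2 + 2) + 1
s_(k+1) − s_k = 5**k*(-12*k**2 - 34*k - 24)
(s_(k+1) − s_k) − t_k = 0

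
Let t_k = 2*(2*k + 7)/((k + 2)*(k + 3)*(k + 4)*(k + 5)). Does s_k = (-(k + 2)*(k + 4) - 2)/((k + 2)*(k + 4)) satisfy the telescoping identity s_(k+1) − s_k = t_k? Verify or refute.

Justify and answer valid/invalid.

s_(k+1) = (-(k + 3)*(k + 5) - 2)/((k + 3)*(k + 5))
s_(k+1) − s_k = 2*(2*k + 7)/(k**4 + 14*k**3 + 71*k**2 + 154*k + 120)
(s_(k+1) − s_k) − t_k = 0

valid (s_(k+1) − s_k reduces to t_k)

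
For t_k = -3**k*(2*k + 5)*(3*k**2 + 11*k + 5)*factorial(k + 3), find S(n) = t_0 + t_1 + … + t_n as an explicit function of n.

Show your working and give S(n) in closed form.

S(n) = -6*3**n*n**2*factorial(n + 4) - 15*3**n*n*factorial(n + 4) - 6*3**n*factorial(n + 4) - 6

Ratio r(k) = 3*(6*k**4 + 79*k**3 + 377*k**2 + 761*k + 532)/(6*k**3 + 37*k**2 + 65*k + 25).
So A=3*k + 12 and B=1, with C=k**3 + 37*k**2/6 + 65*k/6 + 25/6.
Solve (3*k + 12)·f(k+1) − (1)·f(k) = k**3 + 37*k**2/6 + 65*k/6 + 25/6.
Degrees (1,0,3) ⇒ d ≤ 2.
A polynomial solution: f(k) = (k + 1)*(2*k - 1)/6.
Get s_k = R·t_k = -3**k*(k + 1)*(2*k - 1)*factorial(k + 3) with R(k) = B(k−1)f(k)/C(k) = (k + 1)*(2*k - 1)/((2*k + 5)*(3*k**2 + 11*k + 5)).
Δs = -3**k*(2*k + 5)*(3*k**2 + 11*k + 5)*factorial(k + 3), as required.
s_(n+1) = -3**(n + 1)*(n + 2)*(2*n + 1)*factorial(n + 4) and s_(0) = 6, so S(n) = -6*3**n*n**2*factorial(n + 4) - 15*3**n*n*factorial(n + 4) - 6*3**n*factorial(n + 4) - 6.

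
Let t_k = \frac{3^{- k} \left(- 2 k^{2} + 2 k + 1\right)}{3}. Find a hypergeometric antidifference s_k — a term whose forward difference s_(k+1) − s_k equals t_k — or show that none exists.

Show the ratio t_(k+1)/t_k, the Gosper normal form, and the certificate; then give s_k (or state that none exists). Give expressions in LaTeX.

Step 1: r(k) = (2*k**2 + 2*k - 1)/(3*(2*k**2 - 2*k - 1)).
Normal form (A,B,C) = (1/3, 1, k**2 - k - 1/2).
Set up (1/3)·f(k+1) − (1)·f(k) − (k**2 - k - 1/2) = 0.
deg f ≤ 2 (via 0,0,2).
Coefficient equations give f(k) = -3*k**2/2.
Certificate R = B(k−1)f/C = -3*k**2/(2*k**2 - 2*k - 1) gives s_k = k**2/3**k.
Check: Δs_k = (-3*k**2 + (k + 1)**2)/(3*3**k). ✓

s_k = 3^{- k} k^{2}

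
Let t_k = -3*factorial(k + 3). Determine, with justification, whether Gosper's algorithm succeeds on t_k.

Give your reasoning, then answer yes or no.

No. Not Gosper-summable.

Ratio r(k) = k + 4.
Take A(k)=k + 4, B(k)=1, C(k)=1.
Solve (k + 4)·f(k+1) − (1)·f(k) = 1.
Degrees (1,0,0) ⇒ d ≤ -1.
Bound -1 < 0, so the key equation has no polynomial solution.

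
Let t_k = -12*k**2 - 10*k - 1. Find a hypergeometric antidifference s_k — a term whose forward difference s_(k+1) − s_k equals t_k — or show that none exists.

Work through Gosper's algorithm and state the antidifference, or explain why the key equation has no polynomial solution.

Step 1: r(k) = (12*k**2 + 34*k + 23)/(12*k**2 + 10*k + 1).
Normal form (A,B,C) = (1, 1, k**2 + 5*k/6 + 1/12).
Need (1)·f(k+1) − (1)·f(k) = k**2 + 5*k/6 + 1/12.
Degrees (0,0,2) ⇒ d ≤ 3.
Coefficient equations give f(k) = k*(4*k**2 - k - 2)/12.
Get s_k = R·t_k = k*(-4*k**2 + k + 2) with R(k) = B(k−1)f(k)/C(k) = k*(4*k**2 - k - 2)/(12*k**2 + 10*k + 1).
Check: Δs_k = -12*k**2 - 10*k - 1. ✓

s_k = k*(-4*k**2 + k + 2)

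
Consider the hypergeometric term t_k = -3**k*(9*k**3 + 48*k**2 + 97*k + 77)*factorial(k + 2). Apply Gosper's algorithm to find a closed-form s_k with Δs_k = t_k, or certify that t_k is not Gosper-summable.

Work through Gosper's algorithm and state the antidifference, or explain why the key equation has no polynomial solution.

s_k = -3**k*(3*k**2 + 2*k + 4)*factorial(k + 2)

t_(k+1)/t_k = 3*(9*k**4 + 102*k**3 + 445*k**2 + 891*k + 693)/(9*k**3 + 48*k**2 + 97*k + 77).
Gosper form: A/B · C(k+1)/C(k) with A=3*k + 9, B=1, C=k**3 + 16*k**2/3 + 97*k/9 + 77/9.
Solve (3*k + 9)·f(k+1) − (1)·f(k) = k**3 + 16*k**2/3 + 97*k/9 + 77/9.
d = 2 from the (1,0,3) case.
Solving with deg f ≤ 2: f(k) = (3*k**2 + 2*k + 4)/9.
Get s_k = R·t_k = -3**k*(3*k**2 + 2*k + 4)*factorial(k + 2) with R(k) = B(k−1)f(k)/C(k) = (3*k**2 + 2*k + 4)/(9*k**3 + 48*k**2 + 97*k + 77).
Δs = -3**k*(9*k**3 + 48*k**2 + 97*k + 77)*factorial(k + 2), as required.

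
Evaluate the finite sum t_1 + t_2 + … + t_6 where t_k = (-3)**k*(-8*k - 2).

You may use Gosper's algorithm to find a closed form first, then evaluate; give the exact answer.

Ratio r(k) = 3*(-4*k - 5)/(4*k + 1).
Gosper form: A/B · C(k+1)/C(k) with A=-3, B=1, C=k + 1/4.
f must satisfy (-3)·f(k+1) − (1)·f(k) = k + 1/4.
Degrees (0,0,1) ⇒ d ≤ 1.
Coefficient equations give f(k) = -(2*k - 1)/8.
So s_k = (B(k−1)f/C)·t_k = (-(2*k - 1)/(2*(4*k + 1)))·t_k = (-3)**k*(2*k - 1).
Δs = (-3)**k*(-8*k - 2), as required.
Σ_(k=1)^(6) t_k = s_(7) − s_(1) = -28431 − (-3) = -28428.

Σ = -28428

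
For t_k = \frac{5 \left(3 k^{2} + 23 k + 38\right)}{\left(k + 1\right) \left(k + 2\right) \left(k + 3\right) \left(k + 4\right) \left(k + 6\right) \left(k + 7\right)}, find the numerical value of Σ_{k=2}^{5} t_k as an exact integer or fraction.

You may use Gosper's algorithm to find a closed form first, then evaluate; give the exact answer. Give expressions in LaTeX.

r(k) = (k + 1)*(k + 6)*(23*k + 3*(k + 1)**2 + 61)/((k + 5)*(k + 8)*(3*k**2 + 23*k + 38)) after simplifying.
Gosper form: A/B · C(k+1)/C(k) with A=k + 1, B=k + 8, C=k**3 + 38*k**2/3 + 51*k + 190/3.
Solve (k + 1)·f(k+1) − (k + 7)·f(k) = k**3 + 38*k**2/3 + 51*k + 190/3.
deg f ≤ 6 (via 1,1,3).
Solving with deg f ≤ 6: f(k) = k*(k + 2)*(k + 4)*(k + 5)*(k**2 + 10*k + 27)/54.
R(k) = B(k−1)·f(k)/C(k) = k*(k + 2)*(k + 4)*(k + 7)*(k**2 + 10*k + 27)/(18*(3*k**2 + 23*k + 38)); s_k = R·t_k = 5*k*(k**2 + 10*k + 27)/(18*(k**3 + 10*k**2 + 27*k + 18)).
s_(k+1) − s_k = 5*(3*k**2 + 23*k + 38)/(k**6 + 23*k**5 + 207*k**4 + 925*k**3 + 2144*k**2 + 2412*k + 1008) = t_k.
Telescoping: Σ = s_(6) − s_(2) = 205/756 − (17/72) = 53/1512.

Σ = 53/1512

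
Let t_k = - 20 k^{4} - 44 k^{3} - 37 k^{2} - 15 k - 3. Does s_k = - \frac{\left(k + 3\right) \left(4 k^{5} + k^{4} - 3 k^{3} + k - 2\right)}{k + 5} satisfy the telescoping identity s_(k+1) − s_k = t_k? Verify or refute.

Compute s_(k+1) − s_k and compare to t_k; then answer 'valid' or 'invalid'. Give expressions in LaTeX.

s_(k+1) = -(k + 4)*(k + 4*(k + 1)**5 + (k + 1)**4 - 3*(k + 1)**3 - 1)/(k + 6)
s_(k+1) − s_k = (-20*k**6 - 232*k**5 - 835*k**4 - 1222*k**3 - 878*k**2 - 329*k - 56)/(k**2 + 11*k + 30)
(s_(k+1) − s_k) − t_k = 2*(16*k**5 + 143*k**4 + 260*k**3 + 200*k**2 + 77*k + 17)/(k**2 + 11*k + 30)

Invalid: residual \frac{2 \left(16 k^{5} + 143 k^{4} + 260 k^{3} + 200 k^{2} + 77 k + 17\right)}{k^{2} + 11 k + 30} ≠ 0.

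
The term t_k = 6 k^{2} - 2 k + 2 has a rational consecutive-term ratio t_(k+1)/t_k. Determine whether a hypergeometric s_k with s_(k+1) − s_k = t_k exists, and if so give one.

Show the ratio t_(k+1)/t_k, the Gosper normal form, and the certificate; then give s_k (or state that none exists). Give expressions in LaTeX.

s_k = 2 k \left(k^{2} - 2 k + 2\right)

t_(k+1)/t_k = (-k + 3*(k + 1)**2)/(3*k**2 - k + 1).
Normal form (A,B,C) = (1, 1, k**2 - k/3 + 1/3).
Key eq: (1)·f(k+1) = (1)·f(k) + (k**2 - k/3 + 1/3).
Bound: deg f ≤ 3.
Solve for f: f(k) = k*(k**2 - 2*k + 2)/3 (degree 3 ≤ 3).
Certificate R = B(k−1)f/C = k*(k**2 - 2*k + 2)/(3*k**2 - k + 1) gives s_k = 2*k*(k**2 - 2*k + 2).
Verify: 6*k**2 - 2*k + 2 matches t_k.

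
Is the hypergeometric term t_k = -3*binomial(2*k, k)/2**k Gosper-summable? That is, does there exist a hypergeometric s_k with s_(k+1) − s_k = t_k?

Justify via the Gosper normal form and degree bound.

No — key equation has no polynomial f.

Compute t_(k+1)/t_k: get (2*k + 1)/(k + 1).
Factor: A=2*k + 1; B=k + 1; C=1.
f must satisfy (2*k + 1)·f(k+1) − (k)·f(k) = 1.
d = -1 from the (1,1,0) case.
d = -1 < 0 ⇒ no nonzero polynomial f; not summable.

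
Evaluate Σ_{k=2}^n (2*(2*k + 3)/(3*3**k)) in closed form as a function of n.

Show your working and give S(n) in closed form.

S(n) = 2*3**(-n - 2)*(4*3**n - 3*n - 9)

t_(k+1)/t_k = (2*k + 5)/(3*(2*k + 3)).
A = 1/3, B = 1, C = k + 3/2.
Set up (1/3)·f(k+1) − (1)·f(k) − (k + 3/2) = 0.
deg f ≤ 1 (via 0,0,1).
A polynomial solution: f(k) = -3*(k + 2)/2.
Certificate R = B(k−1)f/C = -3*(k + 2)/(2*k + 3) gives s_k = 2*(-k - 2)/3**k.
s_(k+1) − s_k = 2*(2*k + 3)/(3*3**k) = t_k.
Evaluate: s_(n+1) = 2*3**(-n - 1)*(-n - 3); subtract s_(2) = -8/9 ⇒ S(n) = 2*3**(-n - 2)*(4*3**n - 3*n - 9).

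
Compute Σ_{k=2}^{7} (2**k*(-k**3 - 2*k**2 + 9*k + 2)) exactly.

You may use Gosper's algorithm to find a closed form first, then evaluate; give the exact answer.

Σ = -68112

The ratio is 2*(k**3 + 5*k**2 - 2*k - 8)/(k**3 + 2*k**2 - 9*k - 2).
A = 2, B = 1, C = k**3 + 2*k**2 - 9*k - 2.
Key eq: (2)·f(k+1) = (1)·f(k) + (k**3 + 2*k**2 - 9*k - 2).
Degrees (0,0,3) ⇒ d ≤ 3.
Coefficient equations give f(k) = (k - 1)*(k**2 - 3*k - 2).
Get s_k = R·t_k = 2**k*(-k**3 + 4*k**2 - k - 2) with R(k) = B(k−1)f(k)/C(k) = (k - 1)*(k**2 - 3*k - 2)/(k**3 + 2*k**2 - 9*k - 2).
Check: Δs_k = 2**k*(-k**3 - 2*k**2 + 9*k + 2). ✓
Telescoping: Σ = s_(8) − s_(2) = -68096 − (16) = -68112.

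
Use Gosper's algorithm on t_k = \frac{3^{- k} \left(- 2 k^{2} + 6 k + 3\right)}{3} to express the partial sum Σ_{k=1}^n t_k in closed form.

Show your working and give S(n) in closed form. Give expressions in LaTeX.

S(n) = 3^{- n - 1} \left(3^{n + 1} + n^{2} - 3\right)

t_(k+1)/t_k = (2*k**2 - 2*k - 7)/(3*(2*k**2 - 6*k - 3)).
Factor: A=1/3; B=1; C=k**2 - 3*k - 3/2.
f must satisfy (1/3)·f(k+1) − (1)·f(k) = k**2 - 3*k - 3/2.
Bound: deg f ≤ 2.
Solving with deg f ≤ 2: f(k) = -3*(k**2 - 2*k - 2)/2.
R(k) = B(k−1)·f(k)/C(k) = -3*(k**2 - 2*k - 2)/(2*k**2 - 6*k - 3); s_k = R·t_k = (k**2 - 2*k - 2)/3**k.
s_(k+1) − s_k = (-2*k**2 + 6*k + 3)/(3*3**k) = t_k.
Evaluate: s_(n+1) = 3**(-n - 1)*(n**2 - 3); subtract s_(1) = -1 ⇒ S(n) = 3**(-n - 1)*(3**(n + 1) + n**2 - 3).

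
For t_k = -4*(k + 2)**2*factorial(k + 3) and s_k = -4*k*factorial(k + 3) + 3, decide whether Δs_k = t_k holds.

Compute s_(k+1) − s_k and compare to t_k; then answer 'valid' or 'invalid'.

valid; difference matches t_k

s_(k+1) = -4*(k + 1)*factorial(k + 4) + 3
s_(k+1) − s_k = -4*(k + 2)**2*factorial(k + 3)
(s_(k+1) − s_k) − t_k = 0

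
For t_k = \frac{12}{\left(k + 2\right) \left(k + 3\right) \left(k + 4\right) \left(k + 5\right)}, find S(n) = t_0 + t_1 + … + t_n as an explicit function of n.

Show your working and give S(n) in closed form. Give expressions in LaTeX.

S(n) = \frac{n^{3} + 12 n^{2} + 47 n + 36}{6 \left(n^{3} + 12 n^{2} + 47 n + 60\right)}

t_(k+1)/t_k = (k + 2)/(k + 6).
A = k + 2, B = k + 6, C = 1.
Set up (k + 2)·f(k+1) − (k + 5)·f(k) − (1) = 0.
deg f ≤ 3 (via 1,1,0).
Solving with deg f ≤ 3: f(k) = k*(k**2 + 9*k + 26)/72.
Certificate R = B(k−1)f/C = k*(k + 5)*(k**2 + 9*k + 26)/72 gives s_k = k*(k**2 + 9*k + 26)/(6*(k + 2)*(k + 3)*(k + 4)).
Verify: 12/(k**4 + 14*k**3 + 71*k**2 + 154*k + 120) matches t_k.
Evaluate: s_(n+1) = (n**3 + 12*n**2 + 47*n + 36)/(6*(n**3 + 12*n**2 + 47*n + 60)); subtract s_(0) = 0 ⇒ S(n) = (n**3 + 12*n**2 + 47*n + 36)/(6*(n**3 + 12*n**2 + 47*n + 60)).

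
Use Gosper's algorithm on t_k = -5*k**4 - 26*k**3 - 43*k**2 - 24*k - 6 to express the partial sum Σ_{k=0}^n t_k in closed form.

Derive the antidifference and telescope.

Compute t_(k+1)/t_k: get (5*k**4 + 46*k**3 + 151*k**2 + 208*k + 104)/(5*k**4 + 26*k**3 + 43*k**2 + 24*k + 6).
Factor: A=1; B=1; C=k**4 + 26*k**3/5 + 43*k**2/5 + 24*k/5 + 6/5.
f must satisfy (1)·f(k+1) − (1)·f(k) = k**4 + 26*k**3/5 + 43*k**2/5 + 24*k/5 + 6/5.
Degrees (0,0,4) ⇒ d ≤ 5.
Solve for f: f(k) = k*(k**4 + 4*k**3 + 3*k**2 - 3*k + 1)/5 (degree 5 ≤ 5).
Get s_k = R·t_k = k*(-k**4 - 4*k**3 - 3*k**2 + 3*k - 1) with R(k) = B(k−1)f(k)/C(k) = k*(k**4 + 4*k**3 + 3*k**2 - 3*k + 1)/(5*k**4 + 26*k**3 + 43*k**2 + 24*k + 6).
Δs = -5*k**4 - 26*k**3 - 43*k**2 - 24*k - 6, as required.
Telescope: S(n) = s_(n+1) − s_(0) = -n**5 - 9*n**4 - 29*n**3 - 40*n**2 - 25*n - 6 − (0) = -n**5 - 9*n**4 - 29*n**3 - 40*n**2 - 25*n - 6.

S(n) = -n**5 - 9*n**4 - 29*n**3 - 40*n**2 - 25*n - 6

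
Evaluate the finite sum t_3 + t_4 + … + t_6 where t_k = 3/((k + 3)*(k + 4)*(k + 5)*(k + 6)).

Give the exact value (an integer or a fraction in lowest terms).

t_(k+1)/t_k = (k + 3)/(k + 7).
Gosper form: A/B · C(k+1)/C(k) with A=k + 3, B=k + 7, C=1.
f must satisfy (k + 3)·f(k+1) − (k + 6)·f(k) = 1.
Degrees (1,1,0) ⇒ d ≤ 3.
Solve for f: f(k) = k*(k**2 + 12*k + 47)/180 (degree 3 ≤ 3).
Certificate R = B(k−1)f/C = k*(k + 6)*(k**2 + 12*k + 47)/180 gives s_k = k*(k**2 + 12*k + 47)/(60*(k + 3)*(k + 4)*(k + 5)).
Δs = 3/(k**4 + 18*k**3 + 119*k**2 + 342*k + 360), as required.
Σ_(k=3)^(6) t_k = s_(7) − s_(3) = 7/440 − (23/1680) = 41/18480.

Σ = 41/18480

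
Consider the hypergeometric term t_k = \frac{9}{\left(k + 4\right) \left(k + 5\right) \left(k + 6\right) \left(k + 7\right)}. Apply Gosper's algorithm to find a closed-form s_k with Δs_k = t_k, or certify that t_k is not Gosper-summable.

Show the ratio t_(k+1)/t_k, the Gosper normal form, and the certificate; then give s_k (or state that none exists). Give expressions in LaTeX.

s_k = \frac{k \left(k^{2} + 15 k + 74\right)}{40 \left(k + 4\right) \left(k + 5\right) \left(k + 6\right)}

t_(k+1)/t_k = (k + 4)/(k + 8).
Take A(k)=k + 4, B(k)=k + 8, C(k)=1.
f must satisfy (k + 4)·f(k+1) − (k + 7)·f(k) = 1.
Bound: deg f ≤ 3.
Solve for f: f(k) = k*(k**2 + 15*k + 74)/360 (degree 3 ≤ 3).
So s_k = (B(k−1)f/C)·t_k = (k*(k + 7)*(k**2 + 15*k + 74)/360)·t_k = k*(k**2 + 15*k + 74)/(40*(k + 4)*(k + 5)*(k + 6)).
Verify: 9/(k**4 + 22*k**3 + 179*k**2 + 638*k + 840) matches t_k.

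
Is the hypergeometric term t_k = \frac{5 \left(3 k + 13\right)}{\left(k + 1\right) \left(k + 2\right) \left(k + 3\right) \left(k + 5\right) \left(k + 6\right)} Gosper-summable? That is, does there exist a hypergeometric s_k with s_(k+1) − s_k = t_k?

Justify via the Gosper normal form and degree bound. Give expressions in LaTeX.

Ratio r(k) = (k + 1)*(k + 5)*(3*k + 16)/((k + 4)*(k + 7)*(3*k + 13)).
A = k + 1, B = k + 7, C = k**2 + 25*k/3 + 52/3.
Need (k + 1)·f(k+1) − (k + 6)·f(k) = k**2 + 25*k/3 + 52/3.
Degrees (1,1,2) ⇒ d ≤ 5.
Solve for f: f(k) = k*(k + 3)*(k + 4)*(k**2 + 8*k + 17)/30 (degree 5 ≤ 5).
So s_k = (B(k−1)f/C)·t_k = (k*(k + 3)*(k + 6)*(k**2 + 8*k + 17)/(10*(3*k + 13)))·t_k = k*(k**2 + 8*k + 17)/(2*(k**3 + 8*k**2 + 17*k + 10)).
Check: Δs_k = 5*(3*k + 13)/(k**5 + 17*k**4 + 107*k**3 + 307*k**2 + 396*k + 180). ✓

Yes. s_k = \frac{k \left(k^{2} + 8 k + 17\right)}{2 \left(k^{3} + 8 k^{2} + 17 k + 10\right)}.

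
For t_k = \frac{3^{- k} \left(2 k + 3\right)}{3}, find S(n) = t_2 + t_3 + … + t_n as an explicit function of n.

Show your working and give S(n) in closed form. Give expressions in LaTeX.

S(n) = 3^{- n - 2} \left(4 \cdot 3^{n} - 3 n - 9\right)

Compute t_(k+1)/t_k: get (2*k + 5)/(3*(2*k + 3)).
Take A(k)=1/3, B(k)=1, C(k)=k + 3/2.
Need (1/3)·f(k+1) − (1)·f(k) = k + 3/2.
Bound: deg f ≤ 1.
Coefficient equations give f(k) = -3*(k + 2)/2.
Certificate R = B(k−1)f/C = -3*(k + 2)/(2*k + 3) gives s_k = (-k - 2)/3**k.
Verify: (2*k + 3)/(3*3**k) matches t_k.
Σ_(k=2)^n t_k = s_(n+1) − s_(2) = (3**(-n - 1)*(-n - 3)) − (-4/9), i.e. 3**(-n - 2)*(4*3**n - 3*n - 9).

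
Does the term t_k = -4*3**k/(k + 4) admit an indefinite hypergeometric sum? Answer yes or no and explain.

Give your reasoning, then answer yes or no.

No — t_k has no hypergeometric antidifference.

The ratio is 3*(k + 4)/(k + 5).
So A=3*k + 12 and B=k + 5, with C=1.
Set up (3*k + 12)·f(k+1) − (k + 4)·f(k) − (1) = 0.
deg f ≤ -1 (via 1,1,0).
Bound -1 < 0, so the key equation has no polynomial solution.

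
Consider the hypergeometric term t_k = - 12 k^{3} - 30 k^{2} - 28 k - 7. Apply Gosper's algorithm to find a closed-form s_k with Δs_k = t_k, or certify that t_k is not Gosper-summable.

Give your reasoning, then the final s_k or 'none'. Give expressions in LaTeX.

s_k = k \left(- 3 k^{3} - 4 k^{2} - 2 k + 2\right)

r(k) = (12*k**3 + 66*k**2 + 124*k + 77)/(12*k**3 + 30*k**2 + 28*k + 7) after simplifying.
So A=1 and B=1, with C=k**3 + 5*k**2/2 + 7*k/3 + 7/12.
Key eq: (1)·f(k+1) = (1)·f(k) + (k**3 + 5*k**2/2 + 7*k/3 + 7/12).
d = 4 from the (0,0,3) case.
A polynomial solution: f(k) = k*(3*k**3 + 4*k**2 + 2*k - 2)/12.
R(k) = B(k−1)·f(k)/C(k) = k*(3*k**3 + 4*k**2 + 2*k - 2)/(12*k**3 + 30*k**2 + 28*k + 7); s_k = R·t_k = k*(-3*k**3 - 4*k**2 - 2*k + 2).
Verify: -12*k**3 - 30*k**2 - 28*k - 7 matches t_k.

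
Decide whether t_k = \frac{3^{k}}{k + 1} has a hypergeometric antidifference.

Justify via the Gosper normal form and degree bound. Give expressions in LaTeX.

Ratio r(k) = 3*(k + 1)/(k + 2).
Gosper form: A/B · C(k+1)/C(k) with A=3*k + 3, B=k + 2, C=1.
Need (3*k + 3)·f(k+1) − (k + 1)·f(k) = 1.
deg f ≤ -1 (via 1,1,0).
d = -1 < 0 ⇒ no nonzero polynomial f; not summable.

No. Not Gosper-summable.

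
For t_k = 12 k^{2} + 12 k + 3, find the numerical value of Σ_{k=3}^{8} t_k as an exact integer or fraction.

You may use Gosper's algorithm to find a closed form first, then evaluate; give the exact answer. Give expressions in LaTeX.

Σ = 2802

Ratio r(k) = (4*k**2 + 12*k + 9)/(4*k**2 + 4*k + 1).
Normal form (A,B,C) = (1, 1, k**2 + k + 1/4).
Set up (1)·f(k+1) − (1)·f(k) − (k**2 + k + 1/4) = 0.
deg f ≤ 3 (via 0,0,2).
Coefficient equations give f(k) = k*(2*k - 1)*(2*k + 1)/12.
Certificate R = B(k−1)f/C = k*(2*k - 1)/(3*(2*k + 1)) gives s_k = 4*k**3 - k.
s_(k+1) − s_k = 12*k**2 + 12*k + 3 = t_k.
Σ_(k=3)^(8) t_k = s_(9) − s_(3) = 2907 − (105) = 2802.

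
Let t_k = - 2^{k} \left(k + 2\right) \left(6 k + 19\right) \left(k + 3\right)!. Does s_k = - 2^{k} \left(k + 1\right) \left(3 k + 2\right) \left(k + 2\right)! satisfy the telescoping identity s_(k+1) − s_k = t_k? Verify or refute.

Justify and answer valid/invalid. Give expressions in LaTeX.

s_(k+1) = -2**(k + 1)*(k + 2)*(3*k + 5)*factorial(k + 3)
s_(k+1) − s_k = -2**k*(6*k**3 + 37*k**2 + 81*k + 58)*factorial(k + 2)
(s_(k+1) − s_k) − t_k = 2**(k + 1)*(6*k**2 + 25*k + 28)*factorial(k + 2)

Invalid: residual 2^{k + 1} \left(6 k^{2} + 25 k + 28\right) \left(k + 2\right)! ≠ 0.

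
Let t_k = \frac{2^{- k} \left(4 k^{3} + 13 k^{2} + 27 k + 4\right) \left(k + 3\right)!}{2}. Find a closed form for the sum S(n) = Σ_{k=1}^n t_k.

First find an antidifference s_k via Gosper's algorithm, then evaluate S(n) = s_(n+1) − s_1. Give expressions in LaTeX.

t_(k+1)/t_k = (4*k**4 + 41*k**3 + 165*k**2 + 308*k + 192)/(2*(4*k**3 + 13*k**2 + 27*k + 4)).
A = k/2 + 2, B = 1, C = k**3 + 13*k**2/4 + 27*k/4 + 1.
f must satisfy (k/2 + 2)·f(k+1) − (1)·f(k) = k**3 + 13*k**2/4 + 27*k/4 + 1.
Degrees (1,0,3) ⇒ d ≤ 2.
Solving with deg f ≤ 2: f(k) = k*(4*k - 3)/2.
Then R = B(k−1)f/C = 2*k*(4*k - 3)/(4*k**3 + 13*k**2 + 27*k + 4), so s_k = R(k)·t_k = k*(4*k - 3)*factorial(k + 3)/2**k.
Δs = (4*k**3 + 13*k**2 + 27*k + 4)*factorial(k + 3)/(2*2**k), as required.
s_(n+1) = 2**(-n - 1)*(n + 1)*(4*n + 1)*factorial(n + 4) and s_(1) = 12, so S(n) = (-24*2**n + 4*n**6*factorial(n) + 45*n**5*factorial(n) + 191*n**4*factorial(n) + 385*n**3*factorial(n) + 381*n**2*factorial(n) + 170*n*factorial(n) + 24*factorial(n))/(2*2**n).

S(n) = \frac{2^{- n} \left(- 24 \cdot 2^{n} + 4 n^{6} n! + 45 n^{5} n! + 191 n^{4} n! + 385 n^{3} n! + 381 n^{2} n! + 170 n n! + 24 n!\right)}{2}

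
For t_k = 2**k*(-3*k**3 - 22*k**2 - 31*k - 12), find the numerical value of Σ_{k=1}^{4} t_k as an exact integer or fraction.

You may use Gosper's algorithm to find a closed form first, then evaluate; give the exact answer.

Σ = -14832

Ratio r(k) = 2*(3*k**3 + 31*k**2 + 84*k + 68)/(3*k**3 + 22*k**2 + 31*k + 12).
Gosper form: A/B · C(k+1)/C(k) with A=2, B=1, C=k**3 + 22*k**2/3 + 31*k/3 + 4.
f must satisfy (2)·f(k+1) − (1)·f(k) = k**3 + 22*k**2/3 + 31*k/3 + 4.
From deg A=0, deg B=0, deg C=3: d=3.
A polynomial solution: f(k) = (3*k**3 + 4*k**2 - 3*k + 4)/3.
Get s_k = R·t_k = 2**k*(-3*k**3 - 4*k**2 + 3*k - 4) with R(k) = B(k−1)f(k)/C(k) = (3*k**3 + 4*k**2 - 3*k + 4)/((k + 1)*(3*k**2 + 19*k + 12)).
Check: Δs_k = 2**k*(-3*k**3 - 22*k**2 - 31*k - 12). ✓
Evaluate s at k=5 and k=1: -14848 and -16; difference -14832.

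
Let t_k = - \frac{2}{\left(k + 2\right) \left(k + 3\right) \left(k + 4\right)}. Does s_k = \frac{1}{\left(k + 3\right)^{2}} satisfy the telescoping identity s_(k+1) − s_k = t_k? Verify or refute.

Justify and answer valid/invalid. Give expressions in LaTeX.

s_(k+1) = (k + 4)**(-2)
s_(k+1) − s_k = (k + 4)**(-2) - 1/(k + 3)**2
(s_(k+1) − s_k) − t_k = (3*k + 10)/(k**5 + 16*k**4 + 101*k**3 + 314*k**2 + 480*k + 288)

Invalid: residual \frac{3 k + 10}{k^{5} + 16 k^{4} + 101 k^{3} + 314 k^{2} + 480 k + 288} ≠ 0.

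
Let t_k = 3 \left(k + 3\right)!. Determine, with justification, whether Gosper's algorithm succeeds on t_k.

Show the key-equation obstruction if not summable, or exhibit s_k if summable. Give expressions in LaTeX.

Compute t_(k+1)/t_k: get k + 4.
Gosper form: A/B · C(k+1)/C(k) with A=k + 4, B=1, C=1.
Solve (k + 4)·f(k+1) − (1)·f(k) = 1.
Bound: deg f ≤ -1.
Negative degree bound (-1): no f exists, t_k not Gosper-summable.

No — t_k has no hypergeometric antidifference.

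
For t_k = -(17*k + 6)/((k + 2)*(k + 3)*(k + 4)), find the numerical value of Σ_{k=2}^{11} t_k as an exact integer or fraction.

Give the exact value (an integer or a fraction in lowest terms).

Σ = -49/30

t_(k+1)/t_k = (k + 2)*(17*k + 23)/((k + 5)*(17*k + 6)).
So A=k + 2 and B=k + 5, with C=k + 6/17.
Key eq: (k + 2)·f(k+1) = (k + 4)·f(k) + (k + 6/17).
d = 2 from the (1,1,1) case.
Solving with deg f ≤ 2: f(k) = k*(10*k - 1)/51.
Certificate R = B(k−1)f/C = k*(k + 4)*(10*k - 1)/(3*(17*k + 6)) gives s_k = k*(1 - 10*k)/(3*(k + 2)*(k + 3)).
Check: Δs_k = (-17*k - 6)/(k**3 + 9*k**2 + 26*k + 24). ✓
Telescoping: Σ = s_(12) − s_(2) = -34/15 − (-19/30) = -49/30.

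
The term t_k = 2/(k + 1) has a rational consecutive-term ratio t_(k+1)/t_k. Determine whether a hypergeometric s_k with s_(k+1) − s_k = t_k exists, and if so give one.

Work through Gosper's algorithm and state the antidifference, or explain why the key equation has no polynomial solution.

Step 1: r(k) = (k + 1)/(k + 2).
Normal form (A,B,C) = (k + 1, k + 2, 1).
Solve (k + 1)·f(k+1) − (k + 1)·f(k) = 1.
d = 0 from the (1,1,0) case.
f = c0 ⇒ A·f(k+1) − B(k−1)·f(k) − C = -1. The system {-1 = 0} is inconsistent; no antidifference.

no hypergeometric antidifference exists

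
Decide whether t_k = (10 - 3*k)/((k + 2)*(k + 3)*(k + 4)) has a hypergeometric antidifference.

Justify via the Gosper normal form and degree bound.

Yes. s_k = k*(k + 14)/(3*(k + 2)*(k + 3)).

Compute t_(k+1)/t_k: get (k + 2)*(3*k - 7)/((k + 5)*(3*k - 10)).
Gosper form: A/B · C(k+1)/C(k) with A=k + 2, B=k + 5, C=k - 10/3.
Need (k + 2)·f(k+1) − (k + 4)·f(k) = k - 10/3.
deg f ≤ 2 (via 1,1,1).
Solve for f: f(k) = -k*(k + 14)/9 (degree 2 ≤ 2).
So s_k = (B(k−1)f/C)·t_k = (-k*(k + 4)*(k + 14)/(3*(3*k - 10)))·t_k = k*(k + 14)/(3*(k + 2)*(k + 3)).
s_(k+1) − s_k = (10 - 3*k)/(k**3 + 9*k**2 + 26*k + 24) = t_k.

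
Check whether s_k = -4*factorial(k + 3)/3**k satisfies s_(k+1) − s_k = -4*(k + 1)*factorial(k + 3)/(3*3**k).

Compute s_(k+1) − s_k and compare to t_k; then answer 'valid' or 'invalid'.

Valid: the claim telescopes to t_k.

s_(k+1) = -4*factorial(k + 4)/(3*3**k)
s_(k+1) − s_k = -4*(k + 1)*factorial(k + 3)/(3*3**k)
(s_(k+1) − s_k) − t_k = 0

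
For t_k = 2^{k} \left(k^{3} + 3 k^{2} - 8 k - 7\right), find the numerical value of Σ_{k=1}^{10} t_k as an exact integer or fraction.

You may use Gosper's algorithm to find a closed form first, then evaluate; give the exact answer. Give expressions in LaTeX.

Σ = 1939462

Ratio r(k) = 2*(k**3 + 6*k**2 + k - 11)/(k**3 + 3*k**2 - 8*k - 7).
Take A(k)=2, B(k)=1, C(k)=k**3 + 3*k**2 - 8*k - 7.
Set up (2)·f(k+1) − (1)·f(k) − (k**3 + 3*k**2 - 8*k - 7) = 0.
Bound: deg f ≤ 3.
Solve for f: f(k) = k**3 - 3*k**2 - 2*k + 1 (degree 3 ≤ 3).
So s_k = (B(k−1)f/C)·t_k = ((k**3 - 3*k**2 - 2*k + 1)/(k**3 + 3*k**2 - 8*k - 7))·t_k = 2**k*(k**3 - 3*k**2 - 2*k + 1).
Check: Δs_k = 2**k*(k**3 + 3*k**2 - 8*k - 7). ✓
Evaluate s at k=11 and k=1: 1939456 and -6; difference 1939462.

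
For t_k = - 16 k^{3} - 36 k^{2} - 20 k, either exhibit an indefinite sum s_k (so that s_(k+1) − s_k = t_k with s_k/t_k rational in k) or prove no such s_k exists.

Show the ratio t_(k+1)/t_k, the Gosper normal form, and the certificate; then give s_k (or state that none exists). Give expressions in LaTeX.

The ratio is (4*k**2 + 17*k + 18)/(k*(4*k + 5)).
A = 1, B = 1, C = k**3 + 9*k**2/4 + 5*k/4.
Need (1)·f(k+1) − (1)·f(k) = k**3 + 9*k**2/4 + 5*k/4.
deg f ≤ 4 (via 0,0,3).
Solve for f: f(k) = k*(k - 1)*(k + 1)**2/4 (degree 4 ≤ 4).
Certificate R = B(k−1)f/C = (k - 1)*(k + 1)/(4*k + 5) gives s_k = 4*k*(-k**3 - k**2 + k + 1).
Check: Δs_k = 4*k*(-4*k**2 - 9*k - 5). ✓

s_k = 4 k \left(- k^{3} - k^{2} + k + 1\right)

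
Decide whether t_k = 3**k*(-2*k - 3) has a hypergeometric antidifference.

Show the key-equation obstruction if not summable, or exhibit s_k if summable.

The ratio is 3*(2*k + 5)/(2*k + 3).
Factor: A=3; B=1; C=k + 3/2.
Solve (3)·f(k+1) − (1)·f(k) = k + 3/2.
deg f ≤ 1 (via 0,0,1).
Solve for f: f(k) = k/2 (degree 1 ≤ 1).
Get s_k = R·t_k = -3**k*k with R(k) = B(k−1)f(k)/C(k) = k/(2*k + 3).
Verify: 3**k*(-2*k - 3) matches t_k.

Yes. s_k = -3**k*k.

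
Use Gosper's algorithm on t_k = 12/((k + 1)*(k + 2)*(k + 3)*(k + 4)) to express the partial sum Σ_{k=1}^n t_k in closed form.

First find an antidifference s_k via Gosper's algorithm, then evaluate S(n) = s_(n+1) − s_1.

Compute t_(k+1)/t_k: get (k + 1)/(k + 5).
Normal form (A,B,C) = (k + 1, k + 5, 1).
Need (k + 1)·f(k+1) − (k + 4)·f(k) = 1.
Degrees (1,1,0) ⇒ d ≤ 3.
Coefficient equations give f(k) = k*(k**2 + 6*k + 11)/18.
Certificate R = B(k−1)f/C = k*(k + 4)*(k**2 + 6*k + 11)/18 gives s_k = 2*k*(k**2 + 6*k + 11)/(3*(k + 1)*(k + 2)*(k + 3)).
Δs = 12/(k**4 + 10*k**3 + 35*k**2 + 50*k + 24), as required.
Evaluate: s_(n+1) = 2*(n**3 + 9*n**2 + 26*n + 18)/(3*(n**3 + 9*n**2 + 26*n + 24)); subtract s_(1) = 1/2 ⇒ S(n) = n*(n**2 + 9*n + 26)/(6*(n**3 + 9*n**2 + 26*n + 24)).

S(n) = n*(n**2 + 9*n + 26)/(6*(n**3 + 9*n**2 + 26*n + 24))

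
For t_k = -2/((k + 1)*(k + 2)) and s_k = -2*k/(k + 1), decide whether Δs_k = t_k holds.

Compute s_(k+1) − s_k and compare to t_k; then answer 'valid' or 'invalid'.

valid (s_(k+1) − s_k reduces to t_k)

s_(k+1) = 2*(-k - 1)/(k + 2)
s_(k+1) − s_k = -2/(k**2 + 3*k + 2)
(s_(k+1) − s_k) − t_k = 0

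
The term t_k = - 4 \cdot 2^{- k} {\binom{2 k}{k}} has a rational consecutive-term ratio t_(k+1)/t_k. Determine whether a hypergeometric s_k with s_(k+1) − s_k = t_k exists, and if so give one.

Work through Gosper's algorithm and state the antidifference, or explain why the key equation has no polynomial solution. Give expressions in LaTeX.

none — t_k is not Gosper-summable

The ratio is (2*k + 1)/(k + 1).
Gosper form: A/B · C(k+1)/C(k) with A=2*k + 1, B=k + 1, C=1.
Key eq: (2*k + 1)·f(k+1) = (k)·f(k) + (1).
From deg A=1, deg B=1, deg C=0: d=-1.
deg f ≤ -1 is impossible — no certificate.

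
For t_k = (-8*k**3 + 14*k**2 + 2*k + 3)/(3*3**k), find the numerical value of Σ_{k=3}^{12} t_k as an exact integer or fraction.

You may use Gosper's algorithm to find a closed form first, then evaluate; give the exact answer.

Σ = -2221288/531441

Ratio r(k) = (8*k**3 + 10*k**2 - 6*k - 11)/(3*(8*k**3 - 14*k**2 - 2*k - 3)).
Gosper form: A/B · C(k+1)/C(k) with A=1/3, B=1, C=k**3 - 7*k**2/4 - k/4 - 3/8.
Key eq: (1/3)·f(k+1) = (1)·f(k) + (k**3 - 7*k**2/4 - k/4 - 3/8).
Degrees (0,0,3) ⇒ d ≤ 3.
A polynomial solution: f(k) = -3*(4*k**3 - k**2 + 4*k + 2)/8.
R(k) = B(k−1)·f(k)/C(k) = -3*(4*k**3 - k**2 + 4*k + 2)/(8*k**3 - 14*k**2 - 2*k - 3); s_k = R·t_k = (4*k**3 - k**2 + 4*k + 2)/3**k.
s_(k+1) − s_k = (-8*k**3 + 14*k**2 + 2*k + 3)/(3*3**k) = t_k.
Σ_(k=3)^(12) t_k = s_(13) − s_(3) = 2891/531441 − (113/27) = -2221288/531441.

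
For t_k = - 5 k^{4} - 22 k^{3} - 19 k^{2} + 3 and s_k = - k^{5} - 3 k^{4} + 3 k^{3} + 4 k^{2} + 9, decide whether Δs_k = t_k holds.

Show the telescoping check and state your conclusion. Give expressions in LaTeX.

s_(k+1) = -k**5 - 8*k**4 - 19*k**3 - 15*k**2 + 12
s_(k+1) − s_k = -5*k**4 - 22*k**3 - 19*k**2 + 3
(s_(k+1) − s_k) − t_k = 0

Valid — Δs_k = t_k.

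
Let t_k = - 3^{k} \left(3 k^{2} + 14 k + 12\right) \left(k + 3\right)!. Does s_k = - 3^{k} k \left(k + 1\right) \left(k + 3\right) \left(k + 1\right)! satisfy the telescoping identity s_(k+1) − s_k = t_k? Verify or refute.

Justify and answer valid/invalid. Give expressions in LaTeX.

s_(k+1) = -3**(k + 1)*(k + 1)*(k + 2)*(k + 4)*factorial(k + 2)
s_(k+1) − s_k = -3**k*(k + 1)*(3*k**3 + 23*k**2 + 57*k + 48)*factorial(k + 1)
(s_(k+1) − s_k) − t_k = 3**k*(3*k**3 + 20*k**2 + 39*k + 24)*factorial(k + 1)

Invalid: residual 3^{k} \left(3 k^{3} + 20 k^{2} + 39 k + 24\right) \left(k + 1\right)! ≠ 0.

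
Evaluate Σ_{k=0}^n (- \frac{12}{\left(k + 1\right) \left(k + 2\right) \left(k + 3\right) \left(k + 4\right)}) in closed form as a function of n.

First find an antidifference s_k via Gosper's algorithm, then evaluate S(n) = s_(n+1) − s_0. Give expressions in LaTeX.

S(n) = \frac{2 \left(- n^{3} - 9 n^{2} - 26 n - 18\right)}{3 \left(n^{3} + 9 n^{2} + 26 n + 24\right)}

Ratio r(k) = (k + 1)/(k + 5).
Normal form (A,B,C) = (k + 1, k + 5, 1).
Set up (k + 1)·f(k+1) − (k + 4)·f(k) − (1) = 0.
Degrees (1,1,0) ⇒ d ≤ 3.
Coefficient equations give f(k) = k*(k**2 + 6*k + 11)/18.
Certificate R = B(k−1)f/C = k*(k + 4)*(k**2 + 6*k + 11)/18 gives s_k = 2*k*(-k**2 - 6*k - 11)/(3*(k + 1)*(k + 2)*(k + 3)).
Δs = -12/(k**4 + 10*k**3 + 35*k**2 + 50*k + 24), as required.
Σ_(k=0)^n t_k = s_(n+1) − s_(0) = (2*(-n**3 - 9*n**2 - 26*n - 18)/(3*(n**3 + 9*n**2 + 26*n + 24))) − (0), i.e. 2*(-n**3 - 9*n**2 - 26*n - 18)/(3*(n**3 + 9*n**2 + 26*n + 24)).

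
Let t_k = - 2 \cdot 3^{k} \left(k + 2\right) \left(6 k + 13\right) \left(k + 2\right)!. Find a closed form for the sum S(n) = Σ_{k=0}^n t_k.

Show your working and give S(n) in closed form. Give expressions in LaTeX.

t_(k+1)/t_k = (k + 3)**2*(18*k + 57)/((k + 2)*(6*k + 13)).
Take A(k)=3*k + 9, B(k)=1, C(k)=k**2 + 25*k/6 + 13/3.
Key eq: (3*k + 9)·f(k+1) = (1)·f(k) + (k**2 + 25*k/6 + 13/3).
Bound: deg f ≤ 1.
Solve for f: f(k) = (2*k + 1)/6 (degree 1 ≤ 1).
Then R = B(k−1)f/C = (2*k + 1)/((k + 2)*(6*k + 13)), so s_k = R(k)·t_k = -2*3**k*(2*k + 1)*factorial(k + 2).
Verify: -2*3**k*(k + 2)*(6*k + 13)*factorial(k + 2) matches t_k.
Evaluate: s_(n+1) = -6*3**n*(2*n + 3)*factorial(n + 3); subtract s_(0) = -4 ⇒ S(n) = -12*3**n*n*factorial(n + 3) - 18*3**n*factorial(n + 3) + 4.

S(n) = - 12 \cdot 3^{n} n \left(n + 3\right)! - 18 \cdot 3^{n} \left(n + 3\right)! + 4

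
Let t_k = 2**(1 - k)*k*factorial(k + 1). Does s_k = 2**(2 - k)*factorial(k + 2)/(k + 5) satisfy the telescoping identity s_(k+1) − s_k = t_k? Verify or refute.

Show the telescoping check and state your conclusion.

s_(k+1) = 2**(1 - k)*factorial(k + 3)/(k + 6)
s_(k+1) − s_k = 2**(1 - k)*(k**2 + 6*k + 3)*factorial(k + 2)/((k + 5)*(k + 6))
(s_(k+1) − s_k) − t_k = -6*(k**2 + 5*k - 2)*factorial(k + 1)/(2**k*(k + 5)*(k + 6))

Invalid: residual -6*(k**2 + 5*k - 2)*factorial(k + 1)/(2**k*(k + 5)*(k + 6)) ≠ 0.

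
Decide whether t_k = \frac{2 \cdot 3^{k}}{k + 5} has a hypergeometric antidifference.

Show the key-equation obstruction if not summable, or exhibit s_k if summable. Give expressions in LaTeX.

Step 1: r(k) = 3*(k + 5)/(k + 6).
Take A(k)=3*k + 15, B(k)=k + 6, C(k)=1.
Set up (3*k + 15)·f(k+1) − (k + 5)·f(k) − (1) = 0.
Degrees (1,1,0) ⇒ d ≤ -1.
Negative degree bound (-1): no f exists, t_k not Gosper-summable.

No — key equation has no polynomial f.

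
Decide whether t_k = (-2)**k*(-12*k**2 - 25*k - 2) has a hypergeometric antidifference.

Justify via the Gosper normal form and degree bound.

Yes. s_k = (-2)**k*(4*k**2 + 3*k - 4).

Compute t_(k+1)/t_k: get 2*(-12*k**2 - 49*k - 39)/(12*k**2 + 25*k + 2).
Factor: A=-2; B=1; C=k**2 + 25*k/12 + 1/6.
f must satisfy (-2)·f(k+1) − (1)·f(k) = k**2 + 25*k/12 + 1/6.
d = 2 from the (0,0,2) case.
A polynomial solution: f(k) = -(4*k**2 + 3*k - 4)/12.
So s_k = (B(k−1)f/C)·t_k = (-(4*k**2 + 3*k - 4)/((k + 2)*(12*k + 1)))·t_k = (-2)**k*(4*k**2 + 3*k - 4).
s_(k+1) − s_k = (-2)**k*(-12*k**2 - 25*k - 2) = t_k.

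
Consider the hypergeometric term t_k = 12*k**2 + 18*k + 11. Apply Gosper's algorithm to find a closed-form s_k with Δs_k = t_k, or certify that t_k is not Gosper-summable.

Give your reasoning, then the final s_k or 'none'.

The ratio is (12*k**2 + 42*k + 41)/(12*k**2 + 18*k + 11).
Take A(k)=1, B(k)=1, C(k)=k**2 + 3*k/2 + 11/12.
Set up (1)·f(k+1) − (1)·f(k) − (k**2 + 3*k/2 + 11/12) = 0.
Degrees (0,0,2) ⇒ d ≤ 3.
A polynomial solution: f(k) = k*(4*k**2 + 3*k + 4)/12.
So s_k = (B(k−1)f/C)·t_k = (k*(4*k**2 + 3*k + 4)/(12*k**2 + 18*k + 11))·t_k = k*(4*k**2 + 3*k + 4).
Verify: 12*k**2 + 18*k + 11 matches t_k.

s_k = k*(4*k**2 + 3*k + 4)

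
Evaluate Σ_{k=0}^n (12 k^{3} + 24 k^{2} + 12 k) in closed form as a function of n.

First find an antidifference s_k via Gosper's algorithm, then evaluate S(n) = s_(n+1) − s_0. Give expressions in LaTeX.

Ratio r(k) = (k**2 + 4*k + 4)/(k*(k + 1)).
A = 1, B = 1, C = k**3 + 2*k**2 + k.
Solve (1)·f(k+1) − (1)·f(k) = k**3 + 2*k**2 + k.
Degrees (0,0,3) ⇒ d ≤ 4.
Solve for f: f(k) = k*(k - 1)*(k + 1)*(3*k + 2)/12 (degree 4 ≤ 4).
Then R = B(k−1)f/C = (k - 1)*(3*k + 2)/(12*(k + 1)), so s_k = R(k)·t_k = k*(3*k**3 + 2*k**2 - 3*k - 2).
s_(k+1) − s_k = 12*k*(k**2 + 2*k + 1) = t_k.
Evaluate: s_(n+1) = n*(3*n**3 + 14*n**2 + 21*n + 10); subtract s_(0) = 0 ⇒ S(n) = n*(3*n**3 + 14*n**2 + 21*n + 10).

S(n) = n \left(3 n^{3} + 14 n^{2} + 21 n + 10\right)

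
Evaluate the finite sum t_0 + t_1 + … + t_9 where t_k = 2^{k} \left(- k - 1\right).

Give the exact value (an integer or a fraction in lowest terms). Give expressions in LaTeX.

Σ = -9217

Step 1: r(k) = 2*(k + 2)/(k + 1).
Take A(k)=2, B(k)=1, C(k)=k + 1.
Set up (2)·f(k+1) − (1)·f(k) − (k + 1) = 0.
Bound: deg f ≤ 1.
Solving with deg f ≤ 1: f(k) = k - 1.
R(k) = B(k−1)·f(k)/C(k) = (k - 1)/(k + 1); s_k = R·t_k = 2**k*(1 - k).
s_(k+1) − s_k = 2**k*(-k - 1) = t_k.
Σ_(k=0)^(9) t_k = s_(10) − s_(0) = -9216 − (1) = -9217.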